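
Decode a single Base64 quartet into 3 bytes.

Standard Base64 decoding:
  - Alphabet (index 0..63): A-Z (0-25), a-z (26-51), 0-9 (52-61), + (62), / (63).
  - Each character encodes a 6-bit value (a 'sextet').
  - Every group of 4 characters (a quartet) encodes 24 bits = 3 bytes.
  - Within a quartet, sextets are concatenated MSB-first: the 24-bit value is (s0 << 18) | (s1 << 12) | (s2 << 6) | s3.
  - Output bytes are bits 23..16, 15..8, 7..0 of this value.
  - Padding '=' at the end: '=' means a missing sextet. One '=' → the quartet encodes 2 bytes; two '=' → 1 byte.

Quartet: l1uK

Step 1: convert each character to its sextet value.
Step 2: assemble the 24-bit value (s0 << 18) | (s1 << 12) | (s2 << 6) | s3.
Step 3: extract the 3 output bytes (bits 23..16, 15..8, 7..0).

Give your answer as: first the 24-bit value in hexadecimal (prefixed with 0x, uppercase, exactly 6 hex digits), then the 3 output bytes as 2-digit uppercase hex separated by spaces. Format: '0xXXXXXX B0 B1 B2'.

Answer: 0x975B8A 97 5B 8A

Derivation:
Sextets: l=37, 1=53, u=46, K=10
24-bit: (37<<18) | (53<<12) | (46<<6) | 10
      = 0x940000 | 0x035000 | 0x000B80 | 0x00000A
      = 0x975B8A
Bytes: (v>>16)&0xFF=97, (v>>8)&0xFF=5B, v&0xFF=8A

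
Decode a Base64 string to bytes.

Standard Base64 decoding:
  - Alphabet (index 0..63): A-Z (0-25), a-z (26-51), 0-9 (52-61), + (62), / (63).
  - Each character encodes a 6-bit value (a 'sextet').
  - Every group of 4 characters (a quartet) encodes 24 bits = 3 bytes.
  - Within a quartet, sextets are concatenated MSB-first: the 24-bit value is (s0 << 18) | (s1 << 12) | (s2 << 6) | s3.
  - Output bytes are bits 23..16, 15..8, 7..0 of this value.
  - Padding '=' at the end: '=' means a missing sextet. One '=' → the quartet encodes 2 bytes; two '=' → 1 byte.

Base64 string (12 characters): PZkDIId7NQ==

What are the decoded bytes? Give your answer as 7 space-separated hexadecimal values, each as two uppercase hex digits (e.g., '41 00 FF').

After char 0 ('P'=15): chars_in_quartet=1 acc=0xF bytes_emitted=0
After char 1 ('Z'=25): chars_in_quartet=2 acc=0x3D9 bytes_emitted=0
After char 2 ('k'=36): chars_in_quartet=3 acc=0xF664 bytes_emitted=0
After char 3 ('D'=3): chars_in_quartet=4 acc=0x3D9903 -> emit 3D 99 03, reset; bytes_emitted=3
After char 4 ('I'=8): chars_in_quartet=1 acc=0x8 bytes_emitted=3
After char 5 ('I'=8): chars_in_quartet=2 acc=0x208 bytes_emitted=3
After char 6 ('d'=29): chars_in_quartet=3 acc=0x821D bytes_emitted=3
After char 7 ('7'=59): chars_in_quartet=4 acc=0x20877B -> emit 20 87 7B, reset; bytes_emitted=6
After char 8 ('N'=13): chars_in_quartet=1 acc=0xD bytes_emitted=6
After char 9 ('Q'=16): chars_in_quartet=2 acc=0x350 bytes_emitted=6
Padding '==': partial quartet acc=0x350 -> emit 35; bytes_emitted=7

Answer: 3D 99 03 20 87 7B 35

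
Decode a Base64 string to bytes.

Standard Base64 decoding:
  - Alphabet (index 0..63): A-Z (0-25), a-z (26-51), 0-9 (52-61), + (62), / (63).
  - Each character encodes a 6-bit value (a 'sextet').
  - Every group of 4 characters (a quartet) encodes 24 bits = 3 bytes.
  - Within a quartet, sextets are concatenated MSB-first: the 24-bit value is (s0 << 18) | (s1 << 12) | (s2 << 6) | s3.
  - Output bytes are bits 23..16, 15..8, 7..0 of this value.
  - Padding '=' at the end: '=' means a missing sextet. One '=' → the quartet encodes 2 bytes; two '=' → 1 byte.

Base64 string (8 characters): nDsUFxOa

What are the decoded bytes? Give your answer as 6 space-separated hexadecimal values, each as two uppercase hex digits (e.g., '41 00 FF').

After char 0 ('n'=39): chars_in_quartet=1 acc=0x27 bytes_emitted=0
After char 1 ('D'=3): chars_in_quartet=2 acc=0x9C3 bytes_emitted=0
After char 2 ('s'=44): chars_in_quartet=3 acc=0x270EC bytes_emitted=0
After char 3 ('U'=20): chars_in_quartet=4 acc=0x9C3B14 -> emit 9C 3B 14, reset; bytes_emitted=3
After char 4 ('F'=5): chars_in_quartet=1 acc=0x5 bytes_emitted=3
After char 5 ('x'=49): chars_in_quartet=2 acc=0x171 bytes_emitted=3
After char 6 ('O'=14): chars_in_quartet=3 acc=0x5C4E bytes_emitted=3
After char 7 ('a'=26): chars_in_quartet=4 acc=0x17139A -> emit 17 13 9A, reset; bytes_emitted=6

Answer: 9C 3B 14 17 13 9A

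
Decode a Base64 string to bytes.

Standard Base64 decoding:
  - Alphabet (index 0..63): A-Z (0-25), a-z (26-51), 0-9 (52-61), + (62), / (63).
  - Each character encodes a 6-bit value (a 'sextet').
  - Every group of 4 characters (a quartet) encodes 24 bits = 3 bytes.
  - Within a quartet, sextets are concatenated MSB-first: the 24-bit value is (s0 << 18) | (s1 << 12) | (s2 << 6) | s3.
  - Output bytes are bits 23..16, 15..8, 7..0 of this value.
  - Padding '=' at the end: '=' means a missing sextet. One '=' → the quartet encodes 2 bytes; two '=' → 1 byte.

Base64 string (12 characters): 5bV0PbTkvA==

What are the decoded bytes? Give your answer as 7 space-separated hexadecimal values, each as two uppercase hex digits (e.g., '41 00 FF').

After char 0 ('5'=57): chars_in_quartet=1 acc=0x39 bytes_emitted=0
After char 1 ('b'=27): chars_in_quartet=2 acc=0xE5B bytes_emitted=0
After char 2 ('V'=21): chars_in_quartet=3 acc=0x396D5 bytes_emitted=0
After char 3 ('0'=52): chars_in_quartet=4 acc=0xE5B574 -> emit E5 B5 74, reset; bytes_emitted=3
After char 4 ('P'=15): chars_in_quartet=1 acc=0xF bytes_emitted=3
After char 5 ('b'=27): chars_in_quartet=2 acc=0x3DB bytes_emitted=3
After char 6 ('T'=19): chars_in_quartet=3 acc=0xF6D3 bytes_emitted=3
After char 7 ('k'=36): chars_in_quartet=4 acc=0x3DB4E4 -> emit 3D B4 E4, reset; bytes_emitted=6
After char 8 ('v'=47): chars_in_quartet=1 acc=0x2F bytes_emitted=6
After char 9 ('A'=0): chars_in_quartet=2 acc=0xBC0 bytes_emitted=6
Padding '==': partial quartet acc=0xBC0 -> emit BC; bytes_emitted=7

Answer: E5 B5 74 3D B4 E4 BC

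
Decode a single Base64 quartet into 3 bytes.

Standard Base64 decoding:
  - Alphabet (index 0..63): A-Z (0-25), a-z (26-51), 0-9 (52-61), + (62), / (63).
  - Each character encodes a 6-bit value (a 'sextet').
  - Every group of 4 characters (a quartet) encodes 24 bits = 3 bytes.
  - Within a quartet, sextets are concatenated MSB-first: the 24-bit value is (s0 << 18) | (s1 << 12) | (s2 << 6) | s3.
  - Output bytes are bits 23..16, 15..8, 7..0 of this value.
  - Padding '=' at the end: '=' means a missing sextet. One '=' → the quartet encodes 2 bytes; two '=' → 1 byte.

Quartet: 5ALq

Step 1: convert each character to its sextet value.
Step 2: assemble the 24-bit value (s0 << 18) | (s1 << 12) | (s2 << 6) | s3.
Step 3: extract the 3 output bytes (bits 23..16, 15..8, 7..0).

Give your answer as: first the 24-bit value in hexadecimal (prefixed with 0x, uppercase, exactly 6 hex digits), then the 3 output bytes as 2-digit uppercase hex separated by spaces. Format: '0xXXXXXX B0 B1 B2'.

Sextets: 5=57, A=0, L=11, q=42
24-bit: (57<<18) | (0<<12) | (11<<6) | 42
      = 0xE40000 | 0x000000 | 0x0002C0 | 0x00002A
      = 0xE402EA
Bytes: (v>>16)&0xFF=E4, (v>>8)&0xFF=02, v&0xFF=EA

Answer: 0xE402EA E4 02 EA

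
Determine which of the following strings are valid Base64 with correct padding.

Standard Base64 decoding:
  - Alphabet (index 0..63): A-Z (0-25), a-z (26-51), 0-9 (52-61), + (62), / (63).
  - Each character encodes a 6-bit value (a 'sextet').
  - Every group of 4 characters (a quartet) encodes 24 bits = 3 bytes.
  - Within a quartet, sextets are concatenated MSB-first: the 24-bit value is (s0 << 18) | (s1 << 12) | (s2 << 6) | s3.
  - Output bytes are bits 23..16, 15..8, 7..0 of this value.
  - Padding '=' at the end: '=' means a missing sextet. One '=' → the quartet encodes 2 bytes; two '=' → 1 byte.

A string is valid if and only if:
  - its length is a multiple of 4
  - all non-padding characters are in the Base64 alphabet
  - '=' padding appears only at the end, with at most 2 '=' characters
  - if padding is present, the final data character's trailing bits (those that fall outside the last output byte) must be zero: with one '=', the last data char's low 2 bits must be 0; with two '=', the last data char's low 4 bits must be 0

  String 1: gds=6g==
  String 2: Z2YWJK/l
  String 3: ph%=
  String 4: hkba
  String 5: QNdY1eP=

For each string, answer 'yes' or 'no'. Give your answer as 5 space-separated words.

String 1: 'gds=6g==' → invalid (bad char(s): ['=']; '=' in middle)
String 2: 'Z2YWJK/l' → valid
String 3: 'ph%=' → invalid (bad char(s): ['%'])
String 4: 'hkba' → valid
String 5: 'QNdY1eP=' → invalid (bad trailing bits)

Answer: no yes no yes no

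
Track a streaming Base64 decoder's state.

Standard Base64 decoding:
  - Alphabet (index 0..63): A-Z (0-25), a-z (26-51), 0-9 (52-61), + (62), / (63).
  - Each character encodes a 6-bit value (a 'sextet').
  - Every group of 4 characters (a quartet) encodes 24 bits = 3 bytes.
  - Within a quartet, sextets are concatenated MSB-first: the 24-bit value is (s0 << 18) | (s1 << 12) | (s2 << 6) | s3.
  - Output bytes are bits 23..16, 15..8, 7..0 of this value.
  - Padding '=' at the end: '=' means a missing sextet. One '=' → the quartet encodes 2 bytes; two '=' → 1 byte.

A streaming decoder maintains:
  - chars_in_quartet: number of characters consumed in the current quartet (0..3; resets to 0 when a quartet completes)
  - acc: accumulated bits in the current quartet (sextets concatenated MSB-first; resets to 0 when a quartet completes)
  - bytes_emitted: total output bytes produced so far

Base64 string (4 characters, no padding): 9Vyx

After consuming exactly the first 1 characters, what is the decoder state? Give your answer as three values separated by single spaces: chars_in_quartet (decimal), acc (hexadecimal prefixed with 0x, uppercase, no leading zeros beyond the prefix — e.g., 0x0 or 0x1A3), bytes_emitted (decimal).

Answer: 1 0x3D 0

Derivation:
After char 0 ('9'=61): chars_in_quartet=1 acc=0x3D bytes_emitted=0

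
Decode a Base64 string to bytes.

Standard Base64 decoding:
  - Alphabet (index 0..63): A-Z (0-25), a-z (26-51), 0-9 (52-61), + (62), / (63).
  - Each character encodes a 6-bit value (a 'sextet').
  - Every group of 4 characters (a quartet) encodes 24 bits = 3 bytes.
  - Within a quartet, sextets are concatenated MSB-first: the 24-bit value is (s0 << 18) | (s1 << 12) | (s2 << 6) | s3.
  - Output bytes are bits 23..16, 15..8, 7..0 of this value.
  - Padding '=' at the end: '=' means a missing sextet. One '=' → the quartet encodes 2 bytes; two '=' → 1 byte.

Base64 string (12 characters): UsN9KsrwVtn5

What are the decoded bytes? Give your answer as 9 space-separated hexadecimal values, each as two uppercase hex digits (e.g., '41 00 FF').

After char 0 ('U'=20): chars_in_quartet=1 acc=0x14 bytes_emitted=0
After char 1 ('s'=44): chars_in_quartet=2 acc=0x52C bytes_emitted=0
After char 2 ('N'=13): chars_in_quartet=3 acc=0x14B0D bytes_emitted=0
After char 3 ('9'=61): chars_in_quartet=4 acc=0x52C37D -> emit 52 C3 7D, reset; bytes_emitted=3
After char 4 ('K'=10): chars_in_quartet=1 acc=0xA bytes_emitted=3
After char 5 ('s'=44): chars_in_quartet=2 acc=0x2AC bytes_emitted=3
After char 6 ('r'=43): chars_in_quartet=3 acc=0xAB2B bytes_emitted=3
After char 7 ('w'=48): chars_in_quartet=4 acc=0x2ACAF0 -> emit 2A CA F0, reset; bytes_emitted=6
After char 8 ('V'=21): chars_in_quartet=1 acc=0x15 bytes_emitted=6
After char 9 ('t'=45): chars_in_quartet=2 acc=0x56D bytes_emitted=6
After char 10 ('n'=39): chars_in_quartet=3 acc=0x15B67 bytes_emitted=6
After char 11 ('5'=57): chars_in_quartet=4 acc=0x56D9F9 -> emit 56 D9 F9, reset; bytes_emitted=9

Answer: 52 C3 7D 2A CA F0 56 D9 F9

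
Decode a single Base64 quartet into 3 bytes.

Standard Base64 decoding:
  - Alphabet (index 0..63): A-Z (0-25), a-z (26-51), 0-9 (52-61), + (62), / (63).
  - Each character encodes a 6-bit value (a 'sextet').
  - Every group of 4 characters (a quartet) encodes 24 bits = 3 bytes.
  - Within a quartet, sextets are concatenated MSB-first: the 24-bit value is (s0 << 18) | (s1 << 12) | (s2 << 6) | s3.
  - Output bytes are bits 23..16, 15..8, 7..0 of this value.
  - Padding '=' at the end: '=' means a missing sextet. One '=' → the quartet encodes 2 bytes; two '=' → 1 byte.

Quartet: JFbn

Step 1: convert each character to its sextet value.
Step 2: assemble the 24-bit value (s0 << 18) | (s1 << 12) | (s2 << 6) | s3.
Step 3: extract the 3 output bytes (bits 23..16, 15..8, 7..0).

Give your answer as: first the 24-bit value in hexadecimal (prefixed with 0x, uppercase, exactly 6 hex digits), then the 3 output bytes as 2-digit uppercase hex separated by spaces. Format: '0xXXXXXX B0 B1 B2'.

Sextets: J=9, F=5, b=27, n=39
24-bit: (9<<18) | (5<<12) | (27<<6) | 39
      = 0x240000 | 0x005000 | 0x0006C0 | 0x000027
      = 0x2456E7
Bytes: (v>>16)&0xFF=24, (v>>8)&0xFF=56, v&0xFF=E7

Answer: 0x2456E7 24 56 E7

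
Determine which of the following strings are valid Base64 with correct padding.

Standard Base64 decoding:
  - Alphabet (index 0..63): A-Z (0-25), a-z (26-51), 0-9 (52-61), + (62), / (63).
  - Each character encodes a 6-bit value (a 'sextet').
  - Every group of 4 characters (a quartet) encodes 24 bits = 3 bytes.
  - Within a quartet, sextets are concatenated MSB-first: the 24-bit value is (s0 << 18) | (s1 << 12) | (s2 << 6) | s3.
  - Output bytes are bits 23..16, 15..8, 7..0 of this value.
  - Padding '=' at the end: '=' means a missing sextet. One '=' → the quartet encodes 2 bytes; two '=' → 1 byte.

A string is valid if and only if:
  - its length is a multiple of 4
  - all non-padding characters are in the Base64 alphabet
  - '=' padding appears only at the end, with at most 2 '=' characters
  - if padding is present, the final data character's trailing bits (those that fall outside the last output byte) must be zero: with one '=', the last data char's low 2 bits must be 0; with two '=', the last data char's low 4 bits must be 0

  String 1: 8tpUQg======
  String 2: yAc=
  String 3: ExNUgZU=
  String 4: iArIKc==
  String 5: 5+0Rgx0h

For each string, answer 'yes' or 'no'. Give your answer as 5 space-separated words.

String 1: '8tpUQg======' → invalid (6 pad chars (max 2))
String 2: 'yAc=' → valid
String 3: 'ExNUgZU=' → valid
String 4: 'iArIKc==' → invalid (bad trailing bits)
String 5: '5+0Rgx0h' → valid

Answer: no yes yes no yes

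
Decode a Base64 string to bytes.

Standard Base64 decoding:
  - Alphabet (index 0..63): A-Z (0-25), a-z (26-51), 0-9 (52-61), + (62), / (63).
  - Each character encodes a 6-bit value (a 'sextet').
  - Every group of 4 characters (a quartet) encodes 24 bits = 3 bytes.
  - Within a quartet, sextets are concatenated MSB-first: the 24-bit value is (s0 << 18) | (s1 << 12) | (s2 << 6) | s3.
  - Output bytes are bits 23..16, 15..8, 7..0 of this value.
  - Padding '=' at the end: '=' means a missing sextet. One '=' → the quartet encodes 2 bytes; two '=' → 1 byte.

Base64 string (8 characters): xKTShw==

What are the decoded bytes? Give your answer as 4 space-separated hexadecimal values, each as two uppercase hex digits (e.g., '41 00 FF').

Answer: C4 A4 D2 87

Derivation:
After char 0 ('x'=49): chars_in_quartet=1 acc=0x31 bytes_emitted=0
After char 1 ('K'=10): chars_in_quartet=2 acc=0xC4A bytes_emitted=0
After char 2 ('T'=19): chars_in_quartet=3 acc=0x31293 bytes_emitted=0
After char 3 ('S'=18): chars_in_quartet=4 acc=0xC4A4D2 -> emit C4 A4 D2, reset; bytes_emitted=3
After char 4 ('h'=33): chars_in_quartet=1 acc=0x21 bytes_emitted=3
After char 5 ('w'=48): chars_in_quartet=2 acc=0x870 bytes_emitted=3
Padding '==': partial quartet acc=0x870 -> emit 87; bytes_emitted=4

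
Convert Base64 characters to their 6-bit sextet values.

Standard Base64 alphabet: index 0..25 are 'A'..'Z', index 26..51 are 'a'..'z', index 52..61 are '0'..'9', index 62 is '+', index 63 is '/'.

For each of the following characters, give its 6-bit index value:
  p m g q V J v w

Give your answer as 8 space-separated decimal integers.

Answer: 41 38 32 42 21 9 47 48

Derivation:
'p': a..z range, 26 + ord('p') − ord('a') = 41
'm': a..z range, 26 + ord('m') − ord('a') = 38
'g': a..z range, 26 + ord('g') − ord('a') = 32
'q': a..z range, 26 + ord('q') − ord('a') = 42
'V': A..Z range, ord('V') − ord('A') = 21
'J': A..Z range, ord('J') − ord('A') = 9
'v': a..z range, 26 + ord('v') − ord('a') = 47
'w': a..z range, 26 + ord('w') − ord('a') = 48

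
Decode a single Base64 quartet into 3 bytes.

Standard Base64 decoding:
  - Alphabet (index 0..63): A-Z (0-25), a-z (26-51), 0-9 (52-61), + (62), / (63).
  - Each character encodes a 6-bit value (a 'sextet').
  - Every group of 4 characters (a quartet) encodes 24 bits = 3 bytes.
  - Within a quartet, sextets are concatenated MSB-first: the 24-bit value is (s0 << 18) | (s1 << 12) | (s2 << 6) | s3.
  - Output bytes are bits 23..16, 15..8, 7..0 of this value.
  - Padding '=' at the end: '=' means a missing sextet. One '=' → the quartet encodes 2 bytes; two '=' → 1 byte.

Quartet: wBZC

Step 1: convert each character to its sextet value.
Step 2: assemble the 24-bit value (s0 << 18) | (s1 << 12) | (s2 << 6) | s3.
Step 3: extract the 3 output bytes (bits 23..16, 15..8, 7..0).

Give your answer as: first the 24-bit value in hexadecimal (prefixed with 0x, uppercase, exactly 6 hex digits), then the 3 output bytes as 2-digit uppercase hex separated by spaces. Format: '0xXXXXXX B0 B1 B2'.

Answer: 0xC01642 C0 16 42

Derivation:
Sextets: w=48, B=1, Z=25, C=2
24-bit: (48<<18) | (1<<12) | (25<<6) | 2
      = 0xC00000 | 0x001000 | 0x000640 | 0x000002
      = 0xC01642
Bytes: (v>>16)&0xFF=C0, (v>>8)&0xFF=16, v&0xFF=42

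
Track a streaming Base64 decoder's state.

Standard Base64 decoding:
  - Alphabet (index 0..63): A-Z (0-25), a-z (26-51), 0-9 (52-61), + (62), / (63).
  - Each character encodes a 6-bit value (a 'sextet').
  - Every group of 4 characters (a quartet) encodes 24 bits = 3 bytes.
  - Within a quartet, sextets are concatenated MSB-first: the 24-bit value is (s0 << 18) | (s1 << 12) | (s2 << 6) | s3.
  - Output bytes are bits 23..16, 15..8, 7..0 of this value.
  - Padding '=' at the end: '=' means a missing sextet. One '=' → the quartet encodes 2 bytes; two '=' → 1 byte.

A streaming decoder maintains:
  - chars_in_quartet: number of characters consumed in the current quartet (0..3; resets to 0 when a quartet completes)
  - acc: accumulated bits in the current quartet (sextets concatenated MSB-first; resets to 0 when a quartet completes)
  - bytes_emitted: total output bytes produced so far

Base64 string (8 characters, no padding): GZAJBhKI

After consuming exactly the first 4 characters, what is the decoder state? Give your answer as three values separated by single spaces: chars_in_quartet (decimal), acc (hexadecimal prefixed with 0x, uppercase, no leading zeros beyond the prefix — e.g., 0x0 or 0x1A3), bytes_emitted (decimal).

Answer: 0 0x0 3

Derivation:
After char 0 ('G'=6): chars_in_quartet=1 acc=0x6 bytes_emitted=0
After char 1 ('Z'=25): chars_in_quartet=2 acc=0x199 bytes_emitted=0
After char 2 ('A'=0): chars_in_quartet=3 acc=0x6640 bytes_emitted=0
After char 3 ('J'=9): chars_in_quartet=4 acc=0x199009 -> emit 19 90 09, reset; bytes_emitted=3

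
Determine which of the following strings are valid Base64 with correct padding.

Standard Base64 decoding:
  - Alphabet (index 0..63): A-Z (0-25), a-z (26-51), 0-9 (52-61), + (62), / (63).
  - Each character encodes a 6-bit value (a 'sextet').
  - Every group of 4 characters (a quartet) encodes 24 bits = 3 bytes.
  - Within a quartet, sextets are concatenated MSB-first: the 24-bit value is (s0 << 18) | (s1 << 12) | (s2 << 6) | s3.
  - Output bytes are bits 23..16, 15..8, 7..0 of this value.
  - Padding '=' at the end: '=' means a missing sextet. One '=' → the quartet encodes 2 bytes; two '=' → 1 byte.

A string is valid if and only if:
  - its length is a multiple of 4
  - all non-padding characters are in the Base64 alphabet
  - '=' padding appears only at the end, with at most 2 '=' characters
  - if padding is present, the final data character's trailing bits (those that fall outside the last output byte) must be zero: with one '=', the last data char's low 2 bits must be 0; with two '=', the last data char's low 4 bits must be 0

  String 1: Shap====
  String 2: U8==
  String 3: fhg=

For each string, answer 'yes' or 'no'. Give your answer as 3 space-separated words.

Answer: no no yes

Derivation:
String 1: 'Shap====' → invalid (4 pad chars (max 2))
String 2: 'U8==' → invalid (bad trailing bits)
String 3: 'fhg=' → valid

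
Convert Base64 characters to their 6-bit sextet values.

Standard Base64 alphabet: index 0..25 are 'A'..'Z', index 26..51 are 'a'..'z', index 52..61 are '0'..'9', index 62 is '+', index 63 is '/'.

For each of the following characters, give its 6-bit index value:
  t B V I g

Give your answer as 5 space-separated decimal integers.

't': a..z range, 26 + ord('t') − ord('a') = 45
'B': A..Z range, ord('B') − ord('A') = 1
'V': A..Z range, ord('V') − ord('A') = 21
'I': A..Z range, ord('I') − ord('A') = 8
'g': a..z range, 26 + ord('g') − ord('a') = 32

Answer: 45 1 21 8 32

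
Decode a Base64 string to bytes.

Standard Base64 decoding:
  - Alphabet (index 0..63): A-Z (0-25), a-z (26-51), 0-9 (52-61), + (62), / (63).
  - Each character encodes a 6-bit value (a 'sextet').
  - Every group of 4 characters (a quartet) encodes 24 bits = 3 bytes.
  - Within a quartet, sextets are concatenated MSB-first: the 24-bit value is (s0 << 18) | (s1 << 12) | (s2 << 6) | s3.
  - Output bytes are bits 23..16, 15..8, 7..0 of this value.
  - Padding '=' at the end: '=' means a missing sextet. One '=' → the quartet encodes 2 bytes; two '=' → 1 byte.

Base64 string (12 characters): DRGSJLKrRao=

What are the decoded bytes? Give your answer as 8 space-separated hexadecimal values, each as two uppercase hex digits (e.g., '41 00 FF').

After char 0 ('D'=3): chars_in_quartet=1 acc=0x3 bytes_emitted=0
After char 1 ('R'=17): chars_in_quartet=2 acc=0xD1 bytes_emitted=0
After char 2 ('G'=6): chars_in_quartet=3 acc=0x3446 bytes_emitted=0
After char 3 ('S'=18): chars_in_quartet=4 acc=0xD1192 -> emit 0D 11 92, reset; bytes_emitted=3
After char 4 ('J'=9): chars_in_quartet=1 acc=0x9 bytes_emitted=3
After char 5 ('L'=11): chars_in_quartet=2 acc=0x24B bytes_emitted=3
After char 6 ('K'=10): chars_in_quartet=3 acc=0x92CA bytes_emitted=3
After char 7 ('r'=43): chars_in_quartet=4 acc=0x24B2AB -> emit 24 B2 AB, reset; bytes_emitted=6
After char 8 ('R'=17): chars_in_quartet=1 acc=0x11 bytes_emitted=6
After char 9 ('a'=26): chars_in_quartet=2 acc=0x45A bytes_emitted=6
After char 10 ('o'=40): chars_in_quartet=3 acc=0x116A8 bytes_emitted=6
Padding '=': partial quartet acc=0x116A8 -> emit 45 AA; bytes_emitted=8

Answer: 0D 11 92 24 B2 AB 45 AA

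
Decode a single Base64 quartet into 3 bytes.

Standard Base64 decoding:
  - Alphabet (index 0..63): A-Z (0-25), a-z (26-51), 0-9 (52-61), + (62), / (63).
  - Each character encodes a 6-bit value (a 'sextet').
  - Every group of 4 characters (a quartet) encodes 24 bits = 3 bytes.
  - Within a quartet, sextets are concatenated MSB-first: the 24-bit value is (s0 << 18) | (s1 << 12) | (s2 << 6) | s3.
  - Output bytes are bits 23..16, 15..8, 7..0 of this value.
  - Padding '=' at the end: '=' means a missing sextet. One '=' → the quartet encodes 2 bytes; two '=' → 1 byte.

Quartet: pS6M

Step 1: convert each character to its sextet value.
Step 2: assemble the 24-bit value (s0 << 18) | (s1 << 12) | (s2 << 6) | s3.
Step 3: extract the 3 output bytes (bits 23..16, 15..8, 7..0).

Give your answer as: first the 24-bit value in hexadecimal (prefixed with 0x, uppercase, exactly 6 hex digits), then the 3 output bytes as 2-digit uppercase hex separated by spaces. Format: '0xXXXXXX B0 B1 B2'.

Answer: 0xA52E8C A5 2E 8C

Derivation:
Sextets: p=41, S=18, 6=58, M=12
24-bit: (41<<18) | (18<<12) | (58<<6) | 12
      = 0xA40000 | 0x012000 | 0x000E80 | 0x00000C
      = 0xA52E8C
Bytes: (v>>16)&0xFF=A5, (v>>8)&0xFF=2E, v&0xFF=8C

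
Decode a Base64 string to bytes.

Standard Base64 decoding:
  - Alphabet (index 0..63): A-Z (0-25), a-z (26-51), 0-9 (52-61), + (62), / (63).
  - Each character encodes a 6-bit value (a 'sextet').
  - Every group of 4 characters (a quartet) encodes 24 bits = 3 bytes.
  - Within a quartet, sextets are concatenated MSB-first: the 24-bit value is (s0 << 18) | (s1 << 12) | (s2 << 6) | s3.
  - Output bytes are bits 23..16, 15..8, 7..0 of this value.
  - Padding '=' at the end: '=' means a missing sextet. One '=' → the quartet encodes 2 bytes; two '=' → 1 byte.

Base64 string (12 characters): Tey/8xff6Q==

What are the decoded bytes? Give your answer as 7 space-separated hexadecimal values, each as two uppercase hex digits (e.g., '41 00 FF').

Answer: 4D EC BF F3 17 DF E9

Derivation:
After char 0 ('T'=19): chars_in_quartet=1 acc=0x13 bytes_emitted=0
After char 1 ('e'=30): chars_in_quartet=2 acc=0x4DE bytes_emitted=0
After char 2 ('y'=50): chars_in_quartet=3 acc=0x137B2 bytes_emitted=0
After char 3 ('/'=63): chars_in_quartet=4 acc=0x4DECBF -> emit 4D EC BF, reset; bytes_emitted=3
After char 4 ('8'=60): chars_in_quartet=1 acc=0x3C bytes_emitted=3
After char 5 ('x'=49): chars_in_quartet=2 acc=0xF31 bytes_emitted=3
After char 6 ('f'=31): chars_in_quartet=3 acc=0x3CC5F bytes_emitted=3
After char 7 ('f'=31): chars_in_quartet=4 acc=0xF317DF -> emit F3 17 DF, reset; bytes_emitted=6
After char 8 ('6'=58): chars_in_quartet=1 acc=0x3A bytes_emitted=6
After char 9 ('Q'=16): chars_in_quartet=2 acc=0xE90 bytes_emitted=6
Padding '==': partial quartet acc=0xE90 -> emit E9; bytes_emitted=7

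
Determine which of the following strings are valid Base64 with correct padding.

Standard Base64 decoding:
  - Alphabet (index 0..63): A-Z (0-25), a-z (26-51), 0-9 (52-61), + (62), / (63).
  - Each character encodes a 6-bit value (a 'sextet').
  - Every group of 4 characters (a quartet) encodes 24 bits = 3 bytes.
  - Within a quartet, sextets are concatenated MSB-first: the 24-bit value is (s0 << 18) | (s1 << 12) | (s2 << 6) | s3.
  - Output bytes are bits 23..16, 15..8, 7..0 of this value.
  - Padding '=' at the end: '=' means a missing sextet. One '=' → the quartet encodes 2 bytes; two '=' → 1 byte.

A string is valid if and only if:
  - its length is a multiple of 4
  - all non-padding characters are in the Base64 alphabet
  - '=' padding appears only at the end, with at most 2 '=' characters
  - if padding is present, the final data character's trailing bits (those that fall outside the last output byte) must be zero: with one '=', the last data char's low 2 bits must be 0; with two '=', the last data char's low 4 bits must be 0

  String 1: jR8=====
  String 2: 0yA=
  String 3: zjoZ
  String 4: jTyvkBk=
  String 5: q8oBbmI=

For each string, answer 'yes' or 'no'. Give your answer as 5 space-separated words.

Answer: no yes yes yes yes

Derivation:
String 1: 'jR8=====' → invalid (5 pad chars (max 2))
String 2: '0yA=' → valid
String 3: 'zjoZ' → valid
String 4: 'jTyvkBk=' → valid
String 5: 'q8oBbmI=' → valid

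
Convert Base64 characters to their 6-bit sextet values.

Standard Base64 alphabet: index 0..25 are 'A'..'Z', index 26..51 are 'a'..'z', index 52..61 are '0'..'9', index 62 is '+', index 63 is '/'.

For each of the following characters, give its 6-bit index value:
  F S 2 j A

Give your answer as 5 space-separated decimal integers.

'F': A..Z range, ord('F') − ord('A') = 5
'S': A..Z range, ord('S') − ord('A') = 18
'2': 0..9 range, 52 + ord('2') − ord('0') = 54
'j': a..z range, 26 + ord('j') − ord('a') = 35
'A': A..Z range, ord('A') − ord('A') = 0

Answer: 5 18 54 35 0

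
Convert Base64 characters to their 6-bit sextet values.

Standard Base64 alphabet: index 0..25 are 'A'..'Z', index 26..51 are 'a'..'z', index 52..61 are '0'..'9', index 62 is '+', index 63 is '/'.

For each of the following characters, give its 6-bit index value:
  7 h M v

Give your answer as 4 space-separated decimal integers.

'7': 0..9 range, 52 + ord('7') − ord('0') = 59
'h': a..z range, 26 + ord('h') − ord('a') = 33
'M': A..Z range, ord('M') − ord('A') = 12
'v': a..z range, 26 + ord('v') − ord('a') = 47

Answer: 59 33 12 47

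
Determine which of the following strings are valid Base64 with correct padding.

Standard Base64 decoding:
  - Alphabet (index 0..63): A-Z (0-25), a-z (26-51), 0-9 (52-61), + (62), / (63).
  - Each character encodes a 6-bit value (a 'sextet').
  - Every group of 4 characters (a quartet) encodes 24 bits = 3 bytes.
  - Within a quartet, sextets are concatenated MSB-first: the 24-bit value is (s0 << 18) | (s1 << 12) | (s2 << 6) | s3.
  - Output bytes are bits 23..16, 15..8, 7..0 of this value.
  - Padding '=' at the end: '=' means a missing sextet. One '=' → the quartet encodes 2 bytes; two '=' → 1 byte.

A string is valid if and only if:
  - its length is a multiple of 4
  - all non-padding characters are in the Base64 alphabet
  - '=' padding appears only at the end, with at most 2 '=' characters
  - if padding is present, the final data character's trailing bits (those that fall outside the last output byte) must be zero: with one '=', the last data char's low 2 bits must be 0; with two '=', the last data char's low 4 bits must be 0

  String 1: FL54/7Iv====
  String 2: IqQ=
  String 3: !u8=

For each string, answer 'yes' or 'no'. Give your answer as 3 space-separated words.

Answer: no yes no

Derivation:
String 1: 'FL54/7Iv====' → invalid (4 pad chars (max 2))
String 2: 'IqQ=' → valid
String 3: '!u8=' → invalid (bad char(s): ['!'])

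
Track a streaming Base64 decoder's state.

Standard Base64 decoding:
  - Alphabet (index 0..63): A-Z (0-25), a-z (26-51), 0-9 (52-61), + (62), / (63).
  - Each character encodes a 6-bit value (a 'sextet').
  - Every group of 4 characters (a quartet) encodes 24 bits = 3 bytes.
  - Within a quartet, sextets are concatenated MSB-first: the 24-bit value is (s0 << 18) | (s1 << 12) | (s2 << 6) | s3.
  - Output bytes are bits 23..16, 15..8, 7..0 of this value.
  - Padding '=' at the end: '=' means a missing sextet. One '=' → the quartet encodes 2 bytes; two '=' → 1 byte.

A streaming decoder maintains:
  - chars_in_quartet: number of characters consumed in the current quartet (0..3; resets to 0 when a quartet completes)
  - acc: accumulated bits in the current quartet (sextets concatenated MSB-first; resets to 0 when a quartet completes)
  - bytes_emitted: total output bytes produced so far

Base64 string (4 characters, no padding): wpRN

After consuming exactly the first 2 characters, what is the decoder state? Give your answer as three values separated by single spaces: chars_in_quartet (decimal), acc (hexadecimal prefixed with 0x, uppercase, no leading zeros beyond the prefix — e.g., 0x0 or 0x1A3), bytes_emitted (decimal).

After char 0 ('w'=48): chars_in_quartet=1 acc=0x30 bytes_emitted=0
After char 1 ('p'=41): chars_in_quartet=2 acc=0xC29 bytes_emitted=0

Answer: 2 0xC29 0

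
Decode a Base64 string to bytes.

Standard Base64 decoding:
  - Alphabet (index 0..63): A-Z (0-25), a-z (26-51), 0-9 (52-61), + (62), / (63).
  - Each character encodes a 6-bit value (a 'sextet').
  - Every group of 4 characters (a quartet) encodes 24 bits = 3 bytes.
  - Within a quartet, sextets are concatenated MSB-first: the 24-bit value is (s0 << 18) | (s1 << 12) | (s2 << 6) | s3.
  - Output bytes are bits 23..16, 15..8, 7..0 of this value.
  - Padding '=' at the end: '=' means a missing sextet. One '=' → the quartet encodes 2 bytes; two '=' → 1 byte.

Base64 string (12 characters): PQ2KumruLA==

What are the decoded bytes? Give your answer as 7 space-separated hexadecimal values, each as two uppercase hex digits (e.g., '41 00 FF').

After char 0 ('P'=15): chars_in_quartet=1 acc=0xF bytes_emitted=0
After char 1 ('Q'=16): chars_in_quartet=2 acc=0x3D0 bytes_emitted=0
After char 2 ('2'=54): chars_in_quartet=3 acc=0xF436 bytes_emitted=0
After char 3 ('K'=10): chars_in_quartet=4 acc=0x3D0D8A -> emit 3D 0D 8A, reset; bytes_emitted=3
After char 4 ('u'=46): chars_in_quartet=1 acc=0x2E bytes_emitted=3
After char 5 ('m'=38): chars_in_quartet=2 acc=0xBA6 bytes_emitted=3
After char 6 ('r'=43): chars_in_quartet=3 acc=0x2E9AB bytes_emitted=3
After char 7 ('u'=46): chars_in_quartet=4 acc=0xBA6AEE -> emit BA 6A EE, reset; bytes_emitted=6
After char 8 ('L'=11): chars_in_quartet=1 acc=0xB bytes_emitted=6
After char 9 ('A'=0): chars_in_quartet=2 acc=0x2C0 bytes_emitted=6
Padding '==': partial quartet acc=0x2C0 -> emit 2C; bytes_emitted=7

Answer: 3D 0D 8A BA 6A EE 2C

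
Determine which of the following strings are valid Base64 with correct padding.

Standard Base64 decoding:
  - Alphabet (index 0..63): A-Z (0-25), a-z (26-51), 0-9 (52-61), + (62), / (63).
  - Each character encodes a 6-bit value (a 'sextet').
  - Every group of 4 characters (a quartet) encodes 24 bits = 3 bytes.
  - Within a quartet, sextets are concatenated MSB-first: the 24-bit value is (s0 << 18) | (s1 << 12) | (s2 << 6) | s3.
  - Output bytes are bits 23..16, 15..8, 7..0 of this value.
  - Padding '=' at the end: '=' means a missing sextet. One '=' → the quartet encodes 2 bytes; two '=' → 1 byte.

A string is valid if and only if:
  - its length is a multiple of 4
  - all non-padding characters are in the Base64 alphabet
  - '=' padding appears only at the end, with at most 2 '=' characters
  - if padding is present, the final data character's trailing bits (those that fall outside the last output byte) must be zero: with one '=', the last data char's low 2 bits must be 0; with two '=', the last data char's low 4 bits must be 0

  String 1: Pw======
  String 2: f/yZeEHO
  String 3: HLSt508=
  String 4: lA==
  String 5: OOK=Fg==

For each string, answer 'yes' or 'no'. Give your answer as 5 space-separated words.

String 1: 'Pw======' → invalid (6 pad chars (max 2))
String 2: 'f/yZeEHO' → valid
String 3: 'HLSt508=' → valid
String 4: 'lA==' → valid
String 5: 'OOK=Fg==' → invalid (bad char(s): ['=']; '=' in middle)

Answer: no yes yes yes no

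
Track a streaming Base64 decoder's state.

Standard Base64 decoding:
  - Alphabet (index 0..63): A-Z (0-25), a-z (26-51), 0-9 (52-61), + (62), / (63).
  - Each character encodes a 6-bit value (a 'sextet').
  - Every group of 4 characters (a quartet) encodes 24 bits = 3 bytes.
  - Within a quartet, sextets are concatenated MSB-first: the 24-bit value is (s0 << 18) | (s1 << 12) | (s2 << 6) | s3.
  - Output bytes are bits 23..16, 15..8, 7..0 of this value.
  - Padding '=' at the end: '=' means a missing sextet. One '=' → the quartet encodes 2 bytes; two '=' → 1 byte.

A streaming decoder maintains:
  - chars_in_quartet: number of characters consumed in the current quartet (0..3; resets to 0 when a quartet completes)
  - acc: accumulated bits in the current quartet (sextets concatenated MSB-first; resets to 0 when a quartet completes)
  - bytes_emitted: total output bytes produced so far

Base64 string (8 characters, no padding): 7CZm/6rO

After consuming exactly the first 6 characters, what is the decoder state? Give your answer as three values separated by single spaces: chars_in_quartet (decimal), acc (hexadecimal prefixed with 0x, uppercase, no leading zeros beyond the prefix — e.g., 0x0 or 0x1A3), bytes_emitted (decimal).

Answer: 2 0xFFA 3

Derivation:
After char 0 ('7'=59): chars_in_quartet=1 acc=0x3B bytes_emitted=0
After char 1 ('C'=2): chars_in_quartet=2 acc=0xEC2 bytes_emitted=0
After char 2 ('Z'=25): chars_in_quartet=3 acc=0x3B099 bytes_emitted=0
After char 3 ('m'=38): chars_in_quartet=4 acc=0xEC2666 -> emit EC 26 66, reset; bytes_emitted=3
After char 4 ('/'=63): chars_in_quartet=1 acc=0x3F bytes_emitted=3
After char 5 ('6'=58): chars_in_quartet=2 acc=0xFFA bytes_emitted=3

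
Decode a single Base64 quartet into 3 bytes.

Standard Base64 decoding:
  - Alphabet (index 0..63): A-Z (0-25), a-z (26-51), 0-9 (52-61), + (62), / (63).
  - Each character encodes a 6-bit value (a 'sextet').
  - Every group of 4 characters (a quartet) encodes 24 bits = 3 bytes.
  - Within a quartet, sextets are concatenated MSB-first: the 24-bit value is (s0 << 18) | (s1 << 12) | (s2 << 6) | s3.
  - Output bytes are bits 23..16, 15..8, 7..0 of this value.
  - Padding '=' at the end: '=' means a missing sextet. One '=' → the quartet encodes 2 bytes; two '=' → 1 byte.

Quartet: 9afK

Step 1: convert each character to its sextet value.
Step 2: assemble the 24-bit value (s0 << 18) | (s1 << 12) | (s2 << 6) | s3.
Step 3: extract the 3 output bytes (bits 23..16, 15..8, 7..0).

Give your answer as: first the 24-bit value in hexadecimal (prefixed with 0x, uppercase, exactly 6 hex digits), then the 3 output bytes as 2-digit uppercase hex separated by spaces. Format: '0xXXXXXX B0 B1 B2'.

Answer: 0xF5A7CA F5 A7 CA

Derivation:
Sextets: 9=61, a=26, f=31, K=10
24-bit: (61<<18) | (26<<12) | (31<<6) | 10
      = 0xF40000 | 0x01A000 | 0x0007C0 | 0x00000A
      = 0xF5A7CA
Bytes: (v>>16)&0xFF=F5, (v>>8)&0xFF=A7, v&0xFF=CA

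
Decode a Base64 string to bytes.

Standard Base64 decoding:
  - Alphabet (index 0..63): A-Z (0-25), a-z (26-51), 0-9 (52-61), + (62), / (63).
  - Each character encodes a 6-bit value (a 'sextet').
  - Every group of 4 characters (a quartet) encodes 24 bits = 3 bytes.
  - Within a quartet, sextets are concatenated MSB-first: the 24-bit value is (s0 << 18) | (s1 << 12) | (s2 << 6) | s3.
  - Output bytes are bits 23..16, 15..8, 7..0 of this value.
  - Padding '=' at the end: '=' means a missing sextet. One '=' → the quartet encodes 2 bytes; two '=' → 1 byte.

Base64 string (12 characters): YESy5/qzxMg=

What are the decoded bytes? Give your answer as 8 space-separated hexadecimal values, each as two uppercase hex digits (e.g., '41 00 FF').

After char 0 ('Y'=24): chars_in_quartet=1 acc=0x18 bytes_emitted=0
After char 1 ('E'=4): chars_in_quartet=2 acc=0x604 bytes_emitted=0
After char 2 ('S'=18): chars_in_quartet=3 acc=0x18112 bytes_emitted=0
After char 3 ('y'=50): chars_in_quartet=4 acc=0x6044B2 -> emit 60 44 B2, reset; bytes_emitted=3
After char 4 ('5'=57): chars_in_quartet=1 acc=0x39 bytes_emitted=3
After char 5 ('/'=63): chars_in_quartet=2 acc=0xE7F bytes_emitted=3
After char 6 ('q'=42): chars_in_quartet=3 acc=0x39FEA bytes_emitted=3
After char 7 ('z'=51): chars_in_quartet=4 acc=0xE7FAB3 -> emit E7 FA B3, reset; bytes_emitted=6
After char 8 ('x'=49): chars_in_quartet=1 acc=0x31 bytes_emitted=6
After char 9 ('M'=12): chars_in_quartet=2 acc=0xC4C bytes_emitted=6
After char 10 ('g'=32): chars_in_quartet=3 acc=0x31320 bytes_emitted=6
Padding '=': partial quartet acc=0x31320 -> emit C4 C8; bytes_emitted=8

Answer: 60 44 B2 E7 FA B3 C4 C8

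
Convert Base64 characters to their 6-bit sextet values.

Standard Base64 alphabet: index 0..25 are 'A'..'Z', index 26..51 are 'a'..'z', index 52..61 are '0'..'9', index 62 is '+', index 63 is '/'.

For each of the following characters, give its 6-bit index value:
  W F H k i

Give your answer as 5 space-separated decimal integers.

Answer: 22 5 7 36 34

Derivation:
'W': A..Z range, ord('W') − ord('A') = 22
'F': A..Z range, ord('F') − ord('A') = 5
'H': A..Z range, ord('H') − ord('A') = 7
'k': a..z range, 26 + ord('k') − ord('a') = 36
'i': a..z range, 26 + ord('i') − ord('a') = 34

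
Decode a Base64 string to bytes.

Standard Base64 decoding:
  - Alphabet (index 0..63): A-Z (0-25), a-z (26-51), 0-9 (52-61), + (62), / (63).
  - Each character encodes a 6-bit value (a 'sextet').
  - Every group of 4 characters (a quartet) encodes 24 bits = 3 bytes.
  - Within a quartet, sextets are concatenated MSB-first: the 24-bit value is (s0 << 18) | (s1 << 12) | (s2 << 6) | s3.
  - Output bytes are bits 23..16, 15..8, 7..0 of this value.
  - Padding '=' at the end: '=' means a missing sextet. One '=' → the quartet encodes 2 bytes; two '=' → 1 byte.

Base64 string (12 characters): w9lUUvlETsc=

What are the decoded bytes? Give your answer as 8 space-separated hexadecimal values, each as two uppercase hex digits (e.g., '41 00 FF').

After char 0 ('w'=48): chars_in_quartet=1 acc=0x30 bytes_emitted=0
After char 1 ('9'=61): chars_in_quartet=2 acc=0xC3D bytes_emitted=0
After char 2 ('l'=37): chars_in_quartet=3 acc=0x30F65 bytes_emitted=0
After char 3 ('U'=20): chars_in_quartet=4 acc=0xC3D954 -> emit C3 D9 54, reset; bytes_emitted=3
After char 4 ('U'=20): chars_in_quartet=1 acc=0x14 bytes_emitted=3
After char 5 ('v'=47): chars_in_quartet=2 acc=0x52F bytes_emitted=3
After char 6 ('l'=37): chars_in_quartet=3 acc=0x14BE5 bytes_emitted=3
After char 7 ('E'=4): chars_in_quartet=4 acc=0x52F944 -> emit 52 F9 44, reset; bytes_emitted=6
After char 8 ('T'=19): chars_in_quartet=1 acc=0x13 bytes_emitted=6
After char 9 ('s'=44): chars_in_quartet=2 acc=0x4EC bytes_emitted=6
After char 10 ('c'=28): chars_in_quartet=3 acc=0x13B1C bytes_emitted=6
Padding '=': partial quartet acc=0x13B1C -> emit 4E C7; bytes_emitted=8

Answer: C3 D9 54 52 F9 44 4E C7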